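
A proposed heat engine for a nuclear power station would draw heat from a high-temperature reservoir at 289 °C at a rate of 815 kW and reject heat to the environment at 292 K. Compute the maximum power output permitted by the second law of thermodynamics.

T_H = 289 °C → 289 + 273.15 = 562.15 K.
The upper bound on efficiency is η_max = 1 − T_C/T_H = 1 − 292.00/562.15 = 0.4806.
W_max = η_max · Q_H = 0.4806 × 815 = 392 kW.

Ẇ_max ≈ 392 kW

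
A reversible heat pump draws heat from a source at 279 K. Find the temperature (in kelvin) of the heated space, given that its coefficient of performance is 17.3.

COP_HP = T_H/(T_H − T_C) ⇒ T_H = T_C·COP_HP/(COP_HP − 1) = 279.00 × 17.3/(17.3 − 1) = 296 K.

T_H ≈ 296 K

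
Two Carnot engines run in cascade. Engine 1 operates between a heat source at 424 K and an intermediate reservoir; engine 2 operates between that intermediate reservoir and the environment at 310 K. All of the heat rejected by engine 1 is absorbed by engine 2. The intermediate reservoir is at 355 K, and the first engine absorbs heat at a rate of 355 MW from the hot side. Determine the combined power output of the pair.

Two reversible stages in series are equivalent to a single Carnot engine between T_H and T_C, so η_total = 1 − T_C/T_H = 1 − 310.00/424.00 = 0.2689.
W_total = η_total · Q_H = 0.2689 × 355 = 95.4 MW.

Ẇ_total ≈ 95.4 MW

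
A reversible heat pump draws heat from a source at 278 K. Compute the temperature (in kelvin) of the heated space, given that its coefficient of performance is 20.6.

COP_HP = T_H/(T_H − T_C) ⇒ T_H = T_C·COP_HP/(COP_HP − 1) = 278.00 × 20.6/(20.6 − 1) = 292 K.

T_H ≈ 292 K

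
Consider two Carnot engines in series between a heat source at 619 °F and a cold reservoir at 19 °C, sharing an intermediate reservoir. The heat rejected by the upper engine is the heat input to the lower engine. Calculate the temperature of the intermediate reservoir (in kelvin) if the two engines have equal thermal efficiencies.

T_m ≈ 418 K

T_H = 619 °F → (619 − 32) × 5/9 = 326.11 °C = 599.26 K.
T_C = 19 °C → 19 + 273.15 = 292.15 K.
Equal efficiencies require 1 − T_m/T_H = 1 − T_C/T_m, i.e. T_m/T_H = T_C/T_m, so T_m = √(T_H·T_C) = √(599.26 × 292.15) = 418 K.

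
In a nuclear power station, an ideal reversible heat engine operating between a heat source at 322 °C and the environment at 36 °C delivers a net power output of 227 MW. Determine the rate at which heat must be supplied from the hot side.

Q̇_H ≈ 472 MW

T_H = 322 °C → 322 + 273.15 = 595.15 K.
T_C = 36 °C → 36 + 273.15 = 309.15 K.
Since the cycle is reversible, η = 1 − T_C/T_H = 1 − 309.15/595.15 = 0.4806.
Q_H = W/η = 227/0.4806 = 472 MW.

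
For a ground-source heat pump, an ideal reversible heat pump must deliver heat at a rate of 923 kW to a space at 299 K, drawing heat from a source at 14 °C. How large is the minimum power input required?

T_C = 14 °C → 14 + 273.15 = 287.15 K.
The Carnot heat-pump COP is COP_HP = T_H/(T_H − T_C) = 299.00/11.85 = 25.2321.
W = Q_H/COP_HP = 923/25.2321 = 36.58 kW.

Ẇ_in ≈ 36.58 kW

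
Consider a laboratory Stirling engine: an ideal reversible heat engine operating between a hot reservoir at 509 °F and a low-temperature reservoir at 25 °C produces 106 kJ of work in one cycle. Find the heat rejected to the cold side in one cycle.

Q_C ≈ 131.7 kJ

T_H = 509 °F → (509 − 32) × 5/9 = 265.00 °C = 538.15 K.
T_C = 25 °C → 25 + 273.15 = 298.15 K.
η_rev = 1 − T_C/T_H = 1 − 298.15/538.15 = 0.4460.
Since Q_C/Q_H = T_C/T_H and Q_H = W/η, Q_C = W·T_C/(T_H − T_C) = 106 × 298.15/240.00 = 131.7 kJ.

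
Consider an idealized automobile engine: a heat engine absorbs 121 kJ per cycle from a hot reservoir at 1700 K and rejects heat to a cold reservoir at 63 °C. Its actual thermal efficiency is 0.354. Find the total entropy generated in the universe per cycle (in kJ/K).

T_C = 63 °C → 63 + 273.15 = 336.15 K.
W = η·Q_H = 0.354 × 121 = 42.83 kJ, so Q_C = Q_H − W = 78.17 kJ.
Entropy balance on the reservoirs: −Q_H/T_H = -0.07118 kJ/K, +Q_C/T_C = 0.2325 kJ/K.
ΔS_univ = −Q_H/T_H + Q_C/T_C = 0.161 kJ/K (> 0, since η = 0.354 < η_Carnot = 0.802).

ΔS_univ ≈ 0.161 kJ/K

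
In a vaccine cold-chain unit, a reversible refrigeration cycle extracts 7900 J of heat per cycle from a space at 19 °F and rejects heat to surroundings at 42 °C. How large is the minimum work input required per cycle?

T_H = 42 °C → 42 + 273.15 = 315.15 K.
T_C = 19 °F → (19 − 32) × 5/9 = -7.22 °C = 265.93 K.
The reversible coefficient of performance is COP_R = T_C/(T_H − T_C) = 265.93/49.22 = 5.4026.
W = Q_C/COP_R = 7900/5.4026 = 1462 J.

W_in ≈ 1462 J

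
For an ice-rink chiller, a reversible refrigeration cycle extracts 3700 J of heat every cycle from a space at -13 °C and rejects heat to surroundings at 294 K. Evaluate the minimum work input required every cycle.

W_in ≈ 481 J

T_C = -13 °C → -13 + 273.15 = 260.15 K.
For a reversible refrigerator, COP_R = T_C/(T_H − T_C) = 260.15/33.85 = 7.6854.
W = Q_C/COP_R = 3700/7.6854 = 481 J.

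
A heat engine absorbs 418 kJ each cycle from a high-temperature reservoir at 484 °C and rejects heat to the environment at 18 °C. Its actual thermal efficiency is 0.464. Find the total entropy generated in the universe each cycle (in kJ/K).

T_H = 484 °C → 484 + 273.15 = 757.15 K.
T_C = 18 °C → 18 + 273.15 = 291.15 K.
W = η·Q_H = 0.464 × 418 = 194.0 kJ, so Q_C = Q_H − W = 224.0 kJ.
Reservoir entropy changes: ΔS_H = −Q_H/T_H = −418/757.15 = -0.5521 kJ/K and ΔS_C = +Q_C/T_C = 224.0/291.15 = 0.7695 kJ/K.
ΔS_univ = −Q_H/T_H + Q_C/T_C = 0.217 kJ/K (> 0, since η = 0.464 < η_Carnot = 0.615).

ΔS_univ ≈ 0.217 kJ/K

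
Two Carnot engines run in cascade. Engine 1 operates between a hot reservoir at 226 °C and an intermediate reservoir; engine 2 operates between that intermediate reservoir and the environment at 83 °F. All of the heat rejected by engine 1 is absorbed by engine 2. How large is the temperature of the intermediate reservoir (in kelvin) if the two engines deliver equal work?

T_m ≈ 400 K

T_H = 226 °C → 226 + 273.15 = 499.15 K.
T_C = 83 °F → (83 − 32) × 5/9 = 28.33 °C = 301.48 K.
For reversible stages Q_m = Q_H·(T_m/T_H). Setting W₁ = Q_H(1 − T_m/T_H) equal to W₂ = Q_m(1 − T_C/T_m) = Q_H·(T_m − T_C)/T_H gives T_H − T_m = T_m − T_C, so T_m = (T_H + T_C)/2 = (499.15 + 301.48)/2 = 400 K.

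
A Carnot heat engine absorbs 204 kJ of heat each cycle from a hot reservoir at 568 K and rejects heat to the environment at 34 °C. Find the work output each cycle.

T_C = 34 °C → 34 + 273.15 = 307.15 K.
Since the cycle is reversible, η = 1 − T_C/T_H = 1 − 307.15/568.00 = 0.4592.
W = η·Q_H = 0.4592 × 204 = 93.69 kJ.

W ≈ 93.69 kJ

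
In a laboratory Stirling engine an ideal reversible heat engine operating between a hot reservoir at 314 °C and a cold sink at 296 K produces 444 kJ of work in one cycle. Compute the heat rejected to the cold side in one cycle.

Q_C ≈ 451 kJ

T_H = 314 °C → 314 + 273.15 = 587.15 K.
The Carnot efficiency is η = 1 − T_C/T_H = 1 − 296.00/587.15 = 0.4959.
Since Q_C/Q_H = T_C/T_H and Q_H = W/η, Q_C = W·T_C/(T_H − T_C) = 444 × 296.00/291.15 = 451 kJ.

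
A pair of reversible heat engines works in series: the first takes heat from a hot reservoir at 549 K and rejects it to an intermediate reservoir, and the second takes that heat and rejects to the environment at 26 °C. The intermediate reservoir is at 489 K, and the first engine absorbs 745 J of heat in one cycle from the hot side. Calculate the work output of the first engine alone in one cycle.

W₁ ≈ 81.42 J

T_C = 26 °C → 26 + 273.15 = 299.15 K.
First-stage efficiency η₁ = 1 − T_m/T_H = 1 − 489.00/549.00 = 0.1093.
W₁ = η₁·Q_H = 0.1093 × 745 = 81.42 J.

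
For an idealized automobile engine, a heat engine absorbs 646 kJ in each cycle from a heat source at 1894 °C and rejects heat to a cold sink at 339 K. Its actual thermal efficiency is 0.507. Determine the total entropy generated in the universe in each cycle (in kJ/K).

ΔS_univ ≈ 0.641 kJ/K

T_H = 1894 °C → 1894 + 273.15 = 2167.15 K.
W = η·Q_H = 0.507 × 646 = 327.5 kJ, so Q_C = Q_H − W = 318.5 kJ.
Entropy balance on the reservoirs: −Q_H/T_H = -0.2981 kJ/K, +Q_C/T_C = 0.9395 kJ/K.
ΔS_univ = −Q_H/T_H + Q_C/T_C = 0.641 kJ/K (> 0, since η = 0.507 < η_Carnot = 0.844).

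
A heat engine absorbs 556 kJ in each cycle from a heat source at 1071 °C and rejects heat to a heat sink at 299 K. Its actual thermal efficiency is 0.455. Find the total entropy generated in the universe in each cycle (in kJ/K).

T_H = 1071 °C → 1071 + 273.15 = 1344.15 K.
W = η·Q_H = 0.455 × 556 = 253.0 kJ, so Q_C = Q_H − W = 303.0 kJ.
The hot reservoir loses entropy Q_H/T_H = 556/1344.15 = 0.4136 kJ/K; the cold reservoir gains Q_C/T_C = 303.0/299.00 = 1.013 kJ/K.
ΔS_univ = −Q_H/T_H + Q_C/T_C = 0.5998 kJ/K (> 0, since η = 0.455 < η_Carnot = 0.778).

ΔS_univ ≈ 0.5998 kJ/K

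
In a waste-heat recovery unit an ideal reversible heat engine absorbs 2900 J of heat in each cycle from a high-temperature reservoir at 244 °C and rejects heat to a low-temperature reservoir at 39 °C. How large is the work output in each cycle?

T_H = 244 °C → 244 + 273.15 = 517.15 K.
T_C = 39 °C → 39 + 273.15 = 312.15 K.
Carnot efficiency: η = 1 − T_C/T_H = 1 − 312.15/517.15 = 0.3964.
W = η·Q_H = 0.3964 × 2900 = 1150 J.

W ≈ 1150 J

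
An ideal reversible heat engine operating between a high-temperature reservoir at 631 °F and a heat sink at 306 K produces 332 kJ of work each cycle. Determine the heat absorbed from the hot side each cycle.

Q_H ≈ 671 kJ

T_H = 631 °F → (631 − 32) × 5/9 = 332.78 °C = 605.93 K.
The Carnot efficiency is η = 1 − T_C/T_H = 1 − 306.00/605.93 = 0.4950.
Q_H = W/η = 332/0.4950 = 671 kJ.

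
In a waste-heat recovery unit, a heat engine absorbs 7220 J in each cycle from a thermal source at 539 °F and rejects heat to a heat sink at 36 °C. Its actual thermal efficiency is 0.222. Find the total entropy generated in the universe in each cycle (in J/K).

ΔS_univ ≈ 5.16 J/K

T_H = 539 °F → (539 − 32) × 5/9 = 281.67 °C = 554.82 K.
T_C = 36 °C → 36 + 273.15 = 309.15 K.
W = η·Q_H = 0.222 × 7220 = 1603 J, so Q_C = Q_H − W = 5617 J.
The hot reservoir loses entropy Q_H/T_H = 7220/554.82 = 13.01 J/K; the cold reservoir gains Q_C/T_C = 5617/309.15 = 18.17 J/K.
ΔS_univ = −Q_H/T_H + Q_C/T_C = 5.16 J/K (> 0, since η = 0.222 < η_Carnot = 0.443).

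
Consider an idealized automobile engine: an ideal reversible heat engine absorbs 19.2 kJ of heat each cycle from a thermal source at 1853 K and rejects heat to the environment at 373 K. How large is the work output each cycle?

For a reversible engine, η = 1 − T_C/T_H = 1 − 373.00/1853.00 = 0.7987.
W = η·Q_H = 0.7987 × 19.2 = 15.34 kJ.

W ≈ 15.34 kJ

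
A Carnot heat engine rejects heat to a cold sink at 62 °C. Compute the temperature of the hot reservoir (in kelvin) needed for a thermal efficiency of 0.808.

T_H ≈ 1750 K

T_C = 62 °C → 62 + 273.15 = 335.15 K.
From η = 1 − T_C/T_H, solving for T_H gives T_H = T_C/(1 − η) = 335.15/(1 − 0.808) = 1750 K.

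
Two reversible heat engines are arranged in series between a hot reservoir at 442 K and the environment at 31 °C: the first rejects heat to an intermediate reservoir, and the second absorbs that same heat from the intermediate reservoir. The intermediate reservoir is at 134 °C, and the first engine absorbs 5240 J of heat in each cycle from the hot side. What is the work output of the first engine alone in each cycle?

W₁ ≈ 413.2 J

T_C = 31 °C → 31 + 273.15 = 304.15 K.
T_m = 134 °C → 134 + 273.15 = 407.15 K.
First-stage efficiency η₁ = 1 − T_m/T_H = 1 − 407.15/442.00 = 0.0788.
W₁ = η₁·Q_H = 0.0788 × 5240 = 413.2 J.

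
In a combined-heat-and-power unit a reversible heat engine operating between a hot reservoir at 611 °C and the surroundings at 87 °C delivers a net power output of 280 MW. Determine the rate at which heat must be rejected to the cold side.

Q̇_C ≈ 192.4 MW

T_H = 611 °C → 611 + 273.15 = 884.15 K.
T_C = 87 °C → 87 + 273.15 = 360.15 K.
η_rev = 1 − T_C/T_H = 1 − 360.15/884.15 = 0.5927.
Since Q_C/Q_H = T_C/T_H and Q_H = W/η, Q_C = W·T_C/(T_H − T_C) = 280 × 360.15/524.00 = 192.4 MW.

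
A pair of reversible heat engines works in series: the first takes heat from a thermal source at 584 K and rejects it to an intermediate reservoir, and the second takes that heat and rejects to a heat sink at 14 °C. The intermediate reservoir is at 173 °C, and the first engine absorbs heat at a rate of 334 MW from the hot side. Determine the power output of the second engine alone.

Ẇ₂ ≈ 90.93 MW

T_C = 14 °C → 14 + 273.15 = 287.15 K.
T_m = 173 °C → 173 + 273.15 = 446.15 K.
Heat entering the second stage: Q_m = Q_H·(T_m/T_H) = 334 × 446.15/584.00 = 255.2 MW.
Second-stage efficiency η₂ = 1 − T_C/T_m = 1 − 287.15/446.15 = 0.3564, so W₂ = η₂·Q_m = 90.93 MW.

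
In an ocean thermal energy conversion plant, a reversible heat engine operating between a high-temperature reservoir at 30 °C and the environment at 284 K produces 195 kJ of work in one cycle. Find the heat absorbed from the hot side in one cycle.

Q_H ≈ 3090 kJ

T_H = 30 °C → 30 + 273.15 = 303.15 K.
For a reversible engine, η = 1 − T_C/T_H = 1 − 284.00/303.15 = 0.0632.
Q_H = W/η = 195/0.0632 = 3090 kJ.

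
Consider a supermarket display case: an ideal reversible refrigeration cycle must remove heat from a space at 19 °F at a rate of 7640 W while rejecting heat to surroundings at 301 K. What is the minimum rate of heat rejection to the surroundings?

T_C = 19 °F → (19 − 32) × 5/9 = -7.22 °C = 265.93 K.
For a reversible cycle Q_H/Q_C = T_H/T_C, so Q_H = Q_C·T_H/T_C = 7640 × 301.00/265.93 = 8650 W.

Q̇_H ≈ 8650 W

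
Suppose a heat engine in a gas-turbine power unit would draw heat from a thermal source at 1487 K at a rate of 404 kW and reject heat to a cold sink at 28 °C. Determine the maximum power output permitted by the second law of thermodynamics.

T_C = 28 °C → 28 + 273.15 = 301.15 K.
By the Carnot theorem, η_max = 1 − T_C/T_H = 1 − 301.15/1487.00 = 0.7975.
W_max = η_max · Q_H = 0.7975 × 404 = 322.2 kW.

Ẇ_max ≈ 322.2 kW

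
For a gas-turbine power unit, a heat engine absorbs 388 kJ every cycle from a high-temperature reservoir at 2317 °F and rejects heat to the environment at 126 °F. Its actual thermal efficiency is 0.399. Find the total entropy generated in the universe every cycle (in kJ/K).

ΔS_univ ≈ 0.465 kJ/K

T_H = 2317 °F → (2317 − 32) × 5/9 = 1269.44 °C = 1542.59 K.
T_C = 126 °F → (126 − 32) × 5/9 = 52.22 °C = 325.37 K.
W = η·Q_H = 0.399 × 388 = 154.8 kJ, so Q_C = Q_H − W = 233.2 kJ.
Reservoir entropy changes: ΔS_H = −Q_H/T_H = −388/1542.59 = -0.2515 kJ/K and ΔS_C = +Q_C/T_C = 233.2/325.37 = 0.7167 kJ/K.
ΔS_univ = −Q_H/T_H + Q_C/T_C = 0.465 kJ/K (> 0, since η = 0.399 < η_Carnot = 0.789).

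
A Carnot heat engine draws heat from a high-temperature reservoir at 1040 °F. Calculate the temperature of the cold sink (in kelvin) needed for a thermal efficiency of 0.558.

T_C ≈ 368 K

T_H = 1040 °F → (1040 − 32) × 5/9 = 560.00 °C = 833.15 K.
From η = 1 − T_C/T_H, T_C = T_H·(1 − η) = 833.15 × (1 − 0.558) = 368 K.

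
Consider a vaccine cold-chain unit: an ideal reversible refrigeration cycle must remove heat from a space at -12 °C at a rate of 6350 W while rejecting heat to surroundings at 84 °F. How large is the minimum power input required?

Ẇ_in ≈ 994.2 W

T_H = 84 °F → (84 − 32) × 5/9 = 28.89 °C = 302.04 K.
T_C = -12 °C → -12 + 273.15 = 261.15 K.
COP_R = T_C/(T_H − T_C) = 261.15/40.89 = 6.3868.
W = Q_C/COP_R = 6350/6.3868 = 994.2 W.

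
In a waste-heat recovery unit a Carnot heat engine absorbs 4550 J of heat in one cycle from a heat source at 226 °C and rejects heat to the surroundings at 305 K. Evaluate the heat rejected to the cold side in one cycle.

T_H = 226 °C → 226 + 273.15 = 499.15 K.
Since the cycle is reversible, η = 1 − T_C/T_H = 1 − 305.00/499.15 = 0.3890.
For a reversible cycle Q_C/Q_H = T_C/T_H, so Q_C = 4550 × 305.00/499.15 = 2780 J.

Q_C ≈ 2780 J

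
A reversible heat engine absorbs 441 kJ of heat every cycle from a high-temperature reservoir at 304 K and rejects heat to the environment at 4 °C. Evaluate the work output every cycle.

W ≈ 39.0 kJ

T_C = 4 °C → 4 + 273.15 = 277.15 K.
Carnot efficiency: η = 1 − T_C/T_H = 1 − 277.15/304.00 = 0.0883.
W = η·Q_H = 0.0883 × 441 = 39.0 kJ.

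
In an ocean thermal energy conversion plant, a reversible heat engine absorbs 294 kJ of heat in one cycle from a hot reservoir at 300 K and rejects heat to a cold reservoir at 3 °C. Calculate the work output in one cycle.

W ≈ 23.37 kJ

T_C = 3 °C → 3 + 273.15 = 276.15 K.
η_rev = 1 − T_C/T_H = 1 − 276.15/300.00 = 0.0795.
W = η·Q_H = 0.0795 × 294 = 23.37 kJ.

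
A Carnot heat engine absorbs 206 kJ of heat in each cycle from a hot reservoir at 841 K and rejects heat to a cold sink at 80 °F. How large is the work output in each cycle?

W ≈ 133 kJ

T_C = 80 °F → (80 − 32) × 5/9 = 26.67 °C = 299.82 K.
Carnot efficiency: η = 1 − T_C/T_H = 1 − 299.82/841.00 = 0.6435.
W = η·Q_H = 0.6435 × 206 = 133 kJ.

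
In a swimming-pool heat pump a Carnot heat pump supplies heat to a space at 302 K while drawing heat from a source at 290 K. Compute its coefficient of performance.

The Carnot heat-pump COP is COP_HP = T_H/(T_H − T_C) = 302.00/(302.00 − 290.00) = 25.17.

COP_HP ≈ 25.17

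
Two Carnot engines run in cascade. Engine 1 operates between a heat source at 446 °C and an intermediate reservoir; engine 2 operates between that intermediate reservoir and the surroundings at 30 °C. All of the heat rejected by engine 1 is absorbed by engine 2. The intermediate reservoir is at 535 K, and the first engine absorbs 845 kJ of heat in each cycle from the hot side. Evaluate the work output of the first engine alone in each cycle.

W₁ ≈ 216 kJ

T_H = 446 °C → 446 + 273.15 = 719.15 K.
T_C = 30 °C → 30 + 273.15 = 303.15 K.
First-stage efficiency η₁ = 1 − T_m/T_H = 1 − 535.00/719.15 = 0.2561.
W₁ = η₁·Q_H = 0.2561 × 845 = 216 kJ.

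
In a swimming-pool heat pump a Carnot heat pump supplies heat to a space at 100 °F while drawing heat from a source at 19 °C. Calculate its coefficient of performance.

T_H = 100 °F → (100 − 32) × 5/9 = 37.78 °C = 310.93 K.
T_C = 19 °C → 19 + 273.15 = 292.15 K.
COP_HP = T_H/(T_H − T_C) = 310.93/(310.93 − 292.15) = 16.56.

COP_HP ≈ 16.56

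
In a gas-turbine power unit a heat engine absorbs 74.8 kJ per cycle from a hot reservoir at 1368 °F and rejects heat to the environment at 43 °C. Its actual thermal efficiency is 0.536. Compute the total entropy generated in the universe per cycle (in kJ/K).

T_H = 1368 °F → (1368 − 32) × 5/9 = 742.22 °C = 1015.37 K.
T_C = 43 °C → 43 + 273.15 = 316.15 K.
W = η·Q_H = 0.536 × 74.8 = 40.09 kJ, so Q_C = Q_H − W = 34.71 kJ.
Entropy balance on the reservoirs: −Q_H/T_H = -0.07367 kJ/K, +Q_C/T_C = 0.1098 kJ/K.
ΔS_univ = −Q_H/T_H + Q_C/T_C = 0.03611 kJ/K (> 0, since η = 0.536 < η_Carnot = 0.689).

ΔS_univ ≈ 0.03611 kJ/K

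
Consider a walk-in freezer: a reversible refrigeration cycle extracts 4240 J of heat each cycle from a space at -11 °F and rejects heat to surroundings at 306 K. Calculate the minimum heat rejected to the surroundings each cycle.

Q_H ≈ 5205 J

T_C = -11 °F → (-11 − 32) × 5/9 = -23.89 °C = 249.26 K.
For a reversible cycle Q_H/Q_C = T_H/T_C, so Q_H = Q_C·T_H/T_C = 4240 × 306.00/249.26 = 5205 J.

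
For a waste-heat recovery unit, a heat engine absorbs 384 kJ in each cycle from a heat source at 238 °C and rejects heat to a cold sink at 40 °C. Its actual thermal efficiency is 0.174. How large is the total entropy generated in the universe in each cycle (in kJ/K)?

T_H = 238 °C → 238 + 273.15 = 511.15 K.
T_C = 40 °C → 40 + 273.15 = 313.15 K.
W = η·Q_H = 0.174 × 384 = 66.82 kJ, so Q_C = Q_H − W = 317.2 kJ.
Reservoir entropy changes: ΔS_H = −Q_H/T_H = −384/511.15 = -0.7512 kJ/K and ΔS_C = +Q_C/T_C = 317.2/313.15 = 1.013 kJ/K.
ΔS_univ = −Q_H/T_H + Q_C/T_C = 0.2616 kJ/K (> 0, since η = 0.174 < η_Carnot = 0.387).

ΔS_univ ≈ 0.2616 kJ/K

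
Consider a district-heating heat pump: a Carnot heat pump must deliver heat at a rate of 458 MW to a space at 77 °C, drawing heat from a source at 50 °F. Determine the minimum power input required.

Ẇ_in ≈ 87.6 MW

T_H = 77 °C → 77 + 273.15 = 350.15 K.
T_C = 50 °F → (50 − 32) × 5/9 = 10.00 °C = 283.15 K.
The Carnot heat-pump COP is COP_HP = T_H/(T_H − T_C) = 350.15/67.00 = 5.2261.
W = Q_H/COP_HP = 458/5.2261 = 87.6 MW.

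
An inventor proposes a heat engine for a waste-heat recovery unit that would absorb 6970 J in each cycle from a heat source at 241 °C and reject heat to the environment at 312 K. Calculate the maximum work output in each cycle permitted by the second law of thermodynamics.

W_max ≈ 2740 J

T_H = 241 °C → 241 + 273.15 = 514.15 K.
The second-law ceiling is the Carnot efficiency, η_max = 1 − T_C/T_H = 1 − 312.00/514.15 = 0.3932.
W_max = η_max · Q_H = 0.3932 × 6970 = 2740 J.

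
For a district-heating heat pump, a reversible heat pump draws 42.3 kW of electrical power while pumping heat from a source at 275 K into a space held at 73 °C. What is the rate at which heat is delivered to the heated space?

Q̇_H ≈ 206 kW

T_H = 73 °C → 73 + 273.15 = 346.15 K.
COP_HP = T_H/(T_H − T_C) = 346.15/71.15 = 4.8651.
Q_H = COP_HP · W = 4.8651 × 42.3 = 206 kW.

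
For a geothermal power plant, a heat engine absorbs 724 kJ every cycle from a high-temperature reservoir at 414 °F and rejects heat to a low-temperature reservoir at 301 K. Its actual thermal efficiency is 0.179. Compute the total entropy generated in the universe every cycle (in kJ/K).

ΔS_univ ≈ 0.483 kJ/K

T_H = 414 °F → (414 − 32) × 5/9 = 212.22 °C = 485.37 K.
W = η·Q_H = 0.179 × 724 = 129.6 kJ, so Q_C = Q_H − W = 594.4 kJ.
Entropy balance on the reservoirs: −Q_H/T_H = -1.492 kJ/K, +Q_C/T_C = 1.975 kJ/K.
ΔS_univ = −Q_H/T_H + Q_C/T_C = 0.483 kJ/K (> 0, since η = 0.179 < η_Carnot = 0.380).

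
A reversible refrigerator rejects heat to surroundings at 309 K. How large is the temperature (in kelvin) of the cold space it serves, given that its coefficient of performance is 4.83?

COP_R = T_C/(T_H − T_C) ⇒ T_C = T_H·COP_R/(1 + COP_R) = 309.00 × 4.83/(1 + 4.83) = 256 K.

T_C ≈ 256 K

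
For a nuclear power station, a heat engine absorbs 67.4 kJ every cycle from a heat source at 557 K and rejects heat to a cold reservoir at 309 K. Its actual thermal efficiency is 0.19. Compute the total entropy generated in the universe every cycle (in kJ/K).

ΔS_univ ≈ 0.0557 kJ/K

W = η·Q_H = 0.19 × 67.4 = 12.81 kJ, so Q_C = Q_H − W = 54.59 kJ.
The hot reservoir loses entropy Q_H/T_H = 67.4/557.00 = 0.1210 kJ/K; the cold reservoir gains Q_C/T_C = 54.59/309.00 = 0.1767 kJ/K.
ΔS_univ = −Q_H/T_H + Q_C/T_C = 0.0557 kJ/K (> 0, since η = 0.19 < η_Carnot = 0.445).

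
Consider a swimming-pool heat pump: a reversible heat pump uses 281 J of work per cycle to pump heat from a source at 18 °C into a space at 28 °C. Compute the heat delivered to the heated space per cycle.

T_H = 28 °C → 28 + 273.15 = 301.15 K.
T_C = 18 °C → 18 + 273.15 = 291.15 K.
Reversible heating COP: COP_HP = T_H/(T_H − T_C) = 301.15/10.00 = 30.1150.
Q_H = COP_HP · W = 30.1150 × 281 = 8460 J.

Q_H ≈ 8460 J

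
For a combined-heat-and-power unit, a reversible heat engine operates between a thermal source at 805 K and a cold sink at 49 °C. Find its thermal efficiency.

η ≈ 0.5998

T_C = 49 °C → 49 + 273.15 = 322.15 K.
Since the cycle is reversible, η = 1 − T_C/T_H = 1 − 322.15/805.00 = 0.5998.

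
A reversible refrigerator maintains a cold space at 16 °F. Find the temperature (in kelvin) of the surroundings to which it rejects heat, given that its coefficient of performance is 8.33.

T_H ≈ 296.0 K

T_C = 16 °F → (16 − 32) × 5/9 = -8.89 °C = 264.26 K.
COP_R = T_C/(T_H − T_C) ⇒ T_H = T_C·(1 + 1/COP_R) = 264.26 × (1 + 1/8.33) = 296.0 K.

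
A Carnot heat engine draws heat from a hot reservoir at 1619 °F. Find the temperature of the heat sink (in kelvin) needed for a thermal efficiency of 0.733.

T_C ≈ 308.3 K

T_H = 1619 °F → (1619 − 32) × 5/9 = 881.67 °C = 1154.82 K.
From η = 1 − T_C/T_H, T_C = T_H·(1 − η) = 1154.82 × (1 − 0.733) = 308.3 K.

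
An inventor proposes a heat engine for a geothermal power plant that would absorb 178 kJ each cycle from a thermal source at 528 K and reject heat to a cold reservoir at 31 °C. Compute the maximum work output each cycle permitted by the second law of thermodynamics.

T_C = 31 °C → 31 + 273.15 = 304.15 K.
The second-law ceiling is the Carnot efficiency, η_max = 1 − T_C/T_H = 1 − 304.15/528.00 = 0.4240.
W_max = η_max · Q_H = 0.4240 × 178 = 75.5 kJ.

W_max ≈ 75.5 kJ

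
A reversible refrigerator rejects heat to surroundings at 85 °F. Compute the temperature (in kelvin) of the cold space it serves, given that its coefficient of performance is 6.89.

T_H = 85 °F → (85 − 32) × 5/9 = 29.44 °C = 302.59 K.
COP_R = T_C/(T_H − T_C) ⇒ T_C = T_H·COP_R/(1 + COP_R) = 302.59 × 6.89/(1 + 6.89) = 264.2 K.

T_C ≈ 264.2 K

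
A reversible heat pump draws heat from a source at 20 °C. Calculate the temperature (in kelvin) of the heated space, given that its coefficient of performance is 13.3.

T_C = 20 °C → 20 + 273.15 = 293.15 K.
COP_HP = T_H/(T_H − T_C) ⇒ T_H = T_C·COP_HP/(COP_HP − 1) = 293.15 × 13.3/(13.3 − 1) = 317.0 K.

T_H ≈ 317.0 K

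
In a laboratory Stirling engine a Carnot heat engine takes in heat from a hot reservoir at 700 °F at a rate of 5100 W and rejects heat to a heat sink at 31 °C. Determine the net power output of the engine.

T_H = 700 °F → (700 − 32) × 5/9 = 371.11 °C = 644.26 K.
T_C = 31 °C → 31 + 273.15 = 304.15 K.
η_rev = 1 − T_C/T_H = 1 − 304.15/644.26 = 0.5279.
W = η·Q_H = 0.5279 × 5100 = 2690 W.

Ẇ ≈ 2690 W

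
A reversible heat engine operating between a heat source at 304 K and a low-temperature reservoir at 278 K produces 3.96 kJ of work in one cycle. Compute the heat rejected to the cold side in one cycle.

Carnot efficiency: η = 1 − T_C/T_H = 1 − 278.00/304.00 = 0.0855.
Since Q_C/Q_H = T_C/T_H and Q_H = W/η, Q_C = W·T_C/(T_H − T_C) = 3.96 × 278.00/26.00 = 42.3 kJ.

Q_C ≈ 42.3 kJ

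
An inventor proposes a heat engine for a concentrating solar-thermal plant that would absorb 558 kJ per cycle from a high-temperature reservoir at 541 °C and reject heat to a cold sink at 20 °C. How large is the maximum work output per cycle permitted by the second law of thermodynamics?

T_H = 541 °C → 541 + 273.15 = 814.15 K.
T_C = 20 °C → 20 + 273.15 = 293.15 K.
No engine can exceed the Carnot limit: η_max = 1 − T_C/T_H = 1 − 293.15/814.15 = 0.6399.
W_max = η_max · Q_H = 0.6399 × 558 = 357 kJ.

W_max ≈ 357 kJ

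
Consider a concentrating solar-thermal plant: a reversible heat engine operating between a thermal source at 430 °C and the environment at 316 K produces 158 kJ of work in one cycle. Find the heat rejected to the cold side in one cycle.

Q_C ≈ 129.0 kJ

T_H = 430 °C → 430 + 273.15 = 703.15 K.
Since the cycle is reversible, η = 1 − T_C/T_H = 1 − 316.00/703.15 = 0.5506.
Since Q_C/Q_H = T_C/T_H and Q_H = W/η, Q_C = W·T_C/(T_H − T_C) = 158 × 316.00/387.15 = 129.0 kJ.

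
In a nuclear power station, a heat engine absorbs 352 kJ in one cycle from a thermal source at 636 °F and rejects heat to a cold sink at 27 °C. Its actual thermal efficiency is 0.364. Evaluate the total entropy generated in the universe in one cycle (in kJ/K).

ΔS_univ ≈ 0.1676 kJ/K

T_H = 636 °F → (636 − 32) × 5/9 = 335.56 °C = 608.71 K.
T_C = 27 °C → 27 + 273.15 = 300.15 K.
W = η·Q_H = 0.364 × 352 = 128.1 kJ, so Q_C = Q_H − W = 223.9 kJ.
The hot reservoir loses entropy Q_H/T_H = 352/608.71 = 0.5783 kJ/K; the cold reservoir gains Q_C/T_C = 223.9/300.15 = 0.7459 kJ/K.
ΔS_univ = −Q_H/T_H + Q_C/T_C = 0.1676 kJ/K (> 0, since η = 0.364 < η_Carnot = 0.507).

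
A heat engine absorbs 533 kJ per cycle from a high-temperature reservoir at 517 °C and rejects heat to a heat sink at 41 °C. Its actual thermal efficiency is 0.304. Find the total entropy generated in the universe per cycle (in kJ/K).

T_H = 517 °C → 517 + 273.15 = 790.15 K.
T_C = 41 °C → 41 + 273.15 = 314.15 K.
W = η·Q_H = 0.304 × 533 = 162.0 kJ, so Q_C = Q_H − W = 371.0 kJ.
Entropy balance on the reservoirs: −Q_H/T_H = -0.6746 kJ/K, +Q_C/T_C = 1.181 kJ/K.
ΔS_univ = −Q_H/T_H + Q_C/T_C = 0.506 kJ/K (> 0, since η = 0.304 < η_Carnot = 0.602).

ΔS_univ ≈ 0.506 kJ/K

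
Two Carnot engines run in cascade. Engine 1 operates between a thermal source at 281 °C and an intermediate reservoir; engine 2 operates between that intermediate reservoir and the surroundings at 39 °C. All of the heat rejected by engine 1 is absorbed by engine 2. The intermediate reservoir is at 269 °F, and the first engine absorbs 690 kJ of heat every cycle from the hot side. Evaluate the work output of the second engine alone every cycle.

T_H = 281 °C → 281 + 273.15 = 554.15 K.
T_C = 39 °C → 39 + 273.15 = 312.15 K.
T_m = 269 °F → (269 − 32) × 5/9 = 131.67 °C = 404.82 K.
Heat entering the second stage: Q_m = Q_H·(T_m/T_H) = 690 × 404.82/554.15 = 504 kJ.
Second-stage efficiency η₂ = 1 − T_C/T_m = 1 − 312.15/404.82 = 0.2289, so W₂ = η₂·Q_m = 115 kJ.

W₂ ≈ 115 kJ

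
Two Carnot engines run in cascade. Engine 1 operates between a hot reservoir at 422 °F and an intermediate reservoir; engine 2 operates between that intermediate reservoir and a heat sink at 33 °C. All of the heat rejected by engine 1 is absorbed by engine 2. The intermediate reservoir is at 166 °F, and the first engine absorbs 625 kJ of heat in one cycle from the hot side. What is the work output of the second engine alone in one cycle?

T_H = 422 °F → (422 − 32) × 5/9 = 216.67 °C = 489.82 K.
T_C = 33 °C → 33 + 273.15 = 306.15 K.
T_m = 166 °F → (166 − 32) × 5/9 = 74.44 °C = 347.59 K.
Heat entering the second stage: Q_m = Q_H·(T_m/T_H) = 625 × 347.59/489.82 = 444 kJ.
Second-stage efficiency η₂ = 1 − T_C/T_m = 1 − 306.15/347.59 = 0.1192, so W₂ = η₂·Q_m = 52.9 kJ.

W₂ ≈ 52.9 kJ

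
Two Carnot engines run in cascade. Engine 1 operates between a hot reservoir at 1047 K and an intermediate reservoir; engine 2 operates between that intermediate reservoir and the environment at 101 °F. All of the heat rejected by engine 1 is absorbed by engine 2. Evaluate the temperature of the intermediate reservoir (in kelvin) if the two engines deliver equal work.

T_C = 101 °F → (101 − 32) × 5/9 = 38.33 °C = 311.48 K.
For reversible stages Q_m = Q_H·(T_m/T_H). Setting W₁ = Q_H(1 − T_m/T_H) equal to W₂ = Q_m(1 − T_C/T_m) = Q_H·(T_m − T_C)/T_H gives T_H − T_m = T_m − T_C, so T_m = (T_H + T_C)/2 = (1047.00 + 311.48)/2 = 679 K.

T_m ≈ 679 K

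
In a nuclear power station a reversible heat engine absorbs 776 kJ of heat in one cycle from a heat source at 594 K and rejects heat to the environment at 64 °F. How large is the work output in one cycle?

W ≈ 396 kJ

T_C = 64 °F → (64 − 32) × 5/9 = 17.78 °C = 290.93 K.
η_rev = 1 − T_C/T_H = 1 − 290.93/594.00 = 0.5102.
W = η·Q_H = 0.5102 × 776 = 396 kJ.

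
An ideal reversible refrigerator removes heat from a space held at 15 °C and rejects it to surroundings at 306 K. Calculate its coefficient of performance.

COP_R ≈ 16.14

T_C = 15 °C → 15 + 273.15 = 288.15 K.
Carnot COP: COP_R = T_C/(T_H − T_C) = 288.15/(306.00 − 288.15) = 16.14.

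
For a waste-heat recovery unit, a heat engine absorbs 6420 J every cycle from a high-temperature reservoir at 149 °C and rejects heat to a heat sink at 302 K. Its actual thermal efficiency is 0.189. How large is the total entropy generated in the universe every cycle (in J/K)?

ΔS_univ ≈ 2.03 J/K

T_H = 149 °C → 149 + 273.15 = 422.15 K.
W = η·Q_H = 0.189 × 6420 = 1213 J, so Q_C = Q_H − W = 5207 J.
Entropy balance on the reservoirs: −Q_H/T_H = -15.21 J/K, +Q_C/T_C = 17.24 J/K.
ΔS_univ = −Q_H/T_H + Q_C/T_C = 2.03 J/K (> 0, since η = 0.189 < η_Carnot = 0.285).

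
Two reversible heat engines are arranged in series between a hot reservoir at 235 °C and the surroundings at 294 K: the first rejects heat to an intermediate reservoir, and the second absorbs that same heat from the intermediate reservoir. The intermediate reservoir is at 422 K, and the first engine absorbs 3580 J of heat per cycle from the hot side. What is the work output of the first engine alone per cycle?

T_H = 235 °C → 235 + 273.15 = 508.15 K.
First-stage efficiency η₁ = 1 − T_m/T_H = 1 − 422.00/508.15 = 0.1695.
W₁ = η₁·Q_H = 0.1695 × 3580 = 607 J.

W₁ ≈ 607 J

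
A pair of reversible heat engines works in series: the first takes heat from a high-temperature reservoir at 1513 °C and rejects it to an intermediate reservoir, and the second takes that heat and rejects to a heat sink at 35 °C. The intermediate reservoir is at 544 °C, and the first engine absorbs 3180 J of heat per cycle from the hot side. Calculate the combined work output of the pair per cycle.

W_total ≈ 2631 J

T_H = 1513 °C → 1513 + 273.15 = 1786.15 K.
T_C = 35 °C → 35 + 273.15 = 308.15 K.
Two reversible stages in series are equivalent to a single Carnot engine between T_H and T_C, so η_total = 1 − T_C/T_H = 1 − 308.15/1786.15 = 0.8275.
W_total = η_total · Q_H = 0.8275 × 3180 = 2631 J.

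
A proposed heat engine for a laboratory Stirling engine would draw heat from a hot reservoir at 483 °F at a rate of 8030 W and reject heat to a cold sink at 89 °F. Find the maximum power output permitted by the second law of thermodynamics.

T_H = 483 °F → (483 − 32) × 5/9 = 250.56 °C = 523.71 K.
T_C = 89 °F → (89 − 32) × 5/9 = 31.67 °C = 304.82 K.
The second-law ceiling is the Carnot efficiency, η_max = 1 − T_C/T_H = 1 − 304.82/523.71 = 0.4180.
W_max = η_max · Q_H = 0.4180 × 8030 = 3360 W.

Ẇ_max ≈ 3360 W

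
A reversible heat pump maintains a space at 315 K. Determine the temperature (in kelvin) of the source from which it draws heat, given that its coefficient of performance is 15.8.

T_C ≈ 295.1 K

COP_HP = T_H/(T_H − T_C) ⇒ T_C = T_H·(COP_HP − 1)/COP_HP = 315.00 × (15.8 − 1)/15.8 = 295.1 K.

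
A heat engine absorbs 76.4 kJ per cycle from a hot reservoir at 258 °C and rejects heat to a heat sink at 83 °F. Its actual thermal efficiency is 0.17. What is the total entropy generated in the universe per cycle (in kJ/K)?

T_H = 258 °C → 258 + 273.15 = 531.15 K.
T_C = 83 °F → (83 − 32) × 5/9 = 28.33 °C = 301.48 K.
W = η·Q_H = 0.17 × 76.4 = 12.99 kJ, so Q_C = Q_H − W = 63.41 kJ.
The hot reservoir loses entropy Q_H/T_H = 76.4/531.15 = 0.1438 kJ/K; the cold reservoir gains Q_C/T_C = 63.41/301.48 = 0.2103 kJ/K.
ΔS_univ = −Q_H/T_H + Q_C/T_C = 0.0665 kJ/K (> 0, since η = 0.17 < η_Carnot = 0.432).

ΔS_univ ≈ 0.0665 kJ/K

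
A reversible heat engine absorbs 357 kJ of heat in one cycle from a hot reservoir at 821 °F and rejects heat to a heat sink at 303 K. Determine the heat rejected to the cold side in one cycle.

Q_C ≈ 152.0 kJ

T_H = 821 °F → (821 − 32) × 5/9 = 438.33 °C = 711.48 K.
Carnot efficiency: η = 1 − T_C/T_H = 1 − 303.00/711.48 = 0.5741.
For a reversible cycle Q_C/Q_H = T_C/T_H, so Q_C = 357 × 303.00/711.48 = 152.0 kJ.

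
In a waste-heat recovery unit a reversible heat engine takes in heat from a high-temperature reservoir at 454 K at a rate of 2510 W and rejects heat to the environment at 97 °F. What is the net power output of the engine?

T_C = 97 °F → (97 − 32) × 5/9 = 36.11 °C = 309.26 K.
The Carnot efficiency is η = 1 − T_C/T_H = 1 − 309.26/454.00 = 0.3188.
W = η·Q_H = 0.3188 × 2510 = 800.2 W.

Ẇ ≈ 800.2 W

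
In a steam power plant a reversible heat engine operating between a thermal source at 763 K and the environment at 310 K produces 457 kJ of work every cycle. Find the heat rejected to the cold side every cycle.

For a reversible engine, η = 1 − T_C/T_H = 1 − 310.00/763.00 = 0.5937.
Since Q_C/Q_H = T_C/T_H and Q_H = W/η, Q_C = W·T_C/(T_H − T_C) = 457 × 310.00/453.00 = 313 kJ.

Q_C ≈ 313 kJ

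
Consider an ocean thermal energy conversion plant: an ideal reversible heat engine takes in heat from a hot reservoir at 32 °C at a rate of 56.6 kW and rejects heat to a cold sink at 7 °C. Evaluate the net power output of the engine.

Ẇ ≈ 4.64 kW

T_H = 32 °C → 32 + 273.15 = 305.15 K.
T_C = 7 °C → 7 + 273.15 = 280.15 K.
η_rev = 1 − T_C/T_H = 1 − 280.15/305.15 = 0.0819.
W = η·Q_H = 0.0819 × 56.6 = 4.64 kW.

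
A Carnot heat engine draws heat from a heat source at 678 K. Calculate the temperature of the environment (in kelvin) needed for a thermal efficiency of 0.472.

From η = 1 − T_C/T_H, T_C = T_H·(1 − η) = 678.00 × (1 − 0.472) = 358.0 K.

T_C ≈ 358.0 K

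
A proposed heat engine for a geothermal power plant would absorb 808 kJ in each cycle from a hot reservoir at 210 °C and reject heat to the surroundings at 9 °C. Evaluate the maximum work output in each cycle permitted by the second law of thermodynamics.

T_H = 210 °C → 210 + 273.15 = 483.15 K.
T_C = 9 °C → 9 + 273.15 = 282.15 K.
The second-law ceiling is the Carnot efficiency, η_max = 1 − T_C/T_H = 1 − 282.15/483.15 = 0.4160.
W_max = η_max · Q_H = 0.4160 × 808 = 336.1 kJ.

W_max ≈ 336.1 kJ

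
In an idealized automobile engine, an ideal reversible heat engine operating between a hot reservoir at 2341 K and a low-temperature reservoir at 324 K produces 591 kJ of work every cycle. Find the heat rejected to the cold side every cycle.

Carnot efficiency: η = 1 − T_C/T_H = 1 − 324.00/2341.00 = 0.8616.
Since Q_C/Q_H = T_C/T_H and Q_H = W/η, Q_C = W·T_C/(T_H − T_C) = 591 × 324.00/2017.00 = 94.9 kJ.

Q_C ≈ 94.9 kJ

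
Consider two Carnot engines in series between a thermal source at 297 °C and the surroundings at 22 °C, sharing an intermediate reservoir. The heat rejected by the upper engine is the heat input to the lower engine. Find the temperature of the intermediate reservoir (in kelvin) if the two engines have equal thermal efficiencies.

T_H = 297 °C → 297 + 273.15 = 570.15 K.
T_C = 22 °C → 22 + 273.15 = 295.15 K.
Equal efficiencies require 1 − T_m/T_H = 1 − T_C/T_m, i.e. T_m/T_H = T_C/T_m, so T_m = √(T_H·T_C) = √(570.15 × 295.15) = 410 K.

T_m ≈ 410 K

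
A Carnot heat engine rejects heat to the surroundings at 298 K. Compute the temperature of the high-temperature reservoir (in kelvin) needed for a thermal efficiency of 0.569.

T_H ≈ 691 K

From η = 1 − T_C/T_H, solving for T_H gives T_H = T_C/(1 − η) = 298.00/(1 − 0.569) = 691 K.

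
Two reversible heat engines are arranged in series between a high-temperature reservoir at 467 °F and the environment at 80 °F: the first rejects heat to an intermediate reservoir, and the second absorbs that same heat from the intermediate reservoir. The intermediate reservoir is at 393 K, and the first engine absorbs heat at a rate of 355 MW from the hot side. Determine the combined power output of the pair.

Ẇ_total ≈ 148.3 MW

T_H = 467 °F → (467 − 32) × 5/9 = 241.67 °C = 514.82 K.
T_C = 80 °F → (80 − 32) × 5/9 = 26.67 °C = 299.82 K.
Two reversible stages in series are equivalent to a single Carnot engine between T_H and T_C, so η_total = 1 − T_C/T_H = 1 − 299.82/514.82 = 0.4176.
W_total = η_total · Q_H = 0.4176 × 355 = 148.3 MW.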